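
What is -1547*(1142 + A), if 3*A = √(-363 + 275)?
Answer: -1766674 - 3094*I*√22/3 ≈ -1.7667e+6 - 4837.4*I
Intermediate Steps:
A = 2*I*√22/3 (A = √(-363 + 275)/3 = √(-88)/3 = (2*I*√22)/3 = 2*I*√22/3 ≈ 3.1269*I)
-1547*(1142 + A) = -1547*(1142 + 2*I*√22/3) = -1766674 - 3094*I*√22/3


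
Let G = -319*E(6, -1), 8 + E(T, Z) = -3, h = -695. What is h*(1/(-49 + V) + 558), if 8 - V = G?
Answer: -275344961/710 ≈ -3.8781e+5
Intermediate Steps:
E(T, Z) = -11 (E(T, Z) = -8 - 3 = -11)
G = 3509 (G = -319*(-11) = 3509)
V = -3501 (V = 8 - 1*3509 = 8 - 3509 = -3501)
h*(1/(-49 + V) + 558) = -695*(1/(-49 - 3501) + 558) = -695*(1/(-3550) + 558) = -695*(-1/3550 + 558) = -695*1980899/3550 = -275344961/710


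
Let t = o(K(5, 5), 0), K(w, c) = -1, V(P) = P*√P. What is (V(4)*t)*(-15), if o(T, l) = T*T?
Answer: -120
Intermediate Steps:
V(P) = P^(3/2)
o(T, l) = T²
t = 1 (t = (-1)² = 1)
(V(4)*t)*(-15) = (4^(3/2)*1)*(-15) = (8*1)*(-15) = 8*(-15) = -120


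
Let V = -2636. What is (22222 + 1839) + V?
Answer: 21425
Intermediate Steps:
(22222 + 1839) + V = (22222 + 1839) - 2636 = 24061 - 2636 = 21425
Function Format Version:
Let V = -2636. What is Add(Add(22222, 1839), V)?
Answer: 21425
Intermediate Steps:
Add(Add(22222, 1839), V) = Add(Add(22222, 1839), -2636) = Add(24061, -2636) = 21425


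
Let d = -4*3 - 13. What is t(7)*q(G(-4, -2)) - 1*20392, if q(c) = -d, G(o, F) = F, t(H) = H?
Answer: -20217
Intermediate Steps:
d = -25 (d = -12 - 13 = -25)
q(c) = 25 (q(c) = -1*(-25) = 25)
t(7)*q(G(-4, -2)) - 1*20392 = 7*25 - 1*20392 = 175 - 20392 = -20217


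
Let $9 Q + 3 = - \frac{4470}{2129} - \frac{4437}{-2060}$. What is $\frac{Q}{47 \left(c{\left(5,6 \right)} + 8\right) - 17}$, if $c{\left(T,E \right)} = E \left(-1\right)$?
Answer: $- \frac{4306349}{1013105940} \approx -0.0042506$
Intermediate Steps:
$c{\left(T,E \right)} = - E$
$Q = - \frac{4306349}{13157220}$ ($Q = - \frac{1}{3} + \frac{- \frac{4470}{2129} - \frac{4437}{-2060}}{9} = - \frac{1}{3} + \frac{\left(-4470\right) \frac{1}{2129} - - \frac{4437}{2060}}{9} = - \frac{1}{3} + \frac{- \frac{4470}{2129} + \frac{4437}{2060}}{9} = - \frac{1}{3} + \frac{1}{9} \cdot \frac{238173}{4385740} = - \frac{1}{3} + \frac{79391}{13157220} = - \frac{4306349}{13157220} \approx -0.3273$)
$\frac{Q}{47 \left(c{\left(5,6 \right)} + 8\right) - 17} = - \frac{4306349}{13157220 \left(47 \left(\left(-1\right) 6 + 8\right) - 17\right)} = - \frac{4306349}{13157220 \left(47 \left(-6 + 8\right) - 17\right)} = - \frac{4306349}{13157220 \left(47 \cdot 2 - 17\right)} = - \frac{4306349}{13157220 \left(94 - 17\right)} = - \frac{4306349}{13157220 \cdot 77} = \left(- \frac{4306349}{13157220}\right) \frac{1}{77} = - \frac{4306349}{1013105940}$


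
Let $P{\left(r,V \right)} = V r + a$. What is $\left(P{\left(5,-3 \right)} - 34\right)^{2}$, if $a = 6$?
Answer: $1849$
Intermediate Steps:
$P{\left(r,V \right)} = 6 + V r$ ($P{\left(r,V \right)} = V r + 6 = 6 + V r$)
$\left(P{\left(5,-3 \right)} - 34\right)^{2} = \left(\left(6 - 15\right) - 34\right)^{2} = \left(-9 - 34\right)^{2} = \left(-43\right)^{2} = 1849$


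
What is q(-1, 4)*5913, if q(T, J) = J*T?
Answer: -23652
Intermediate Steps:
q(-1, 4)*5913 = (4*(-1))*5913 = -4*5913 = -23652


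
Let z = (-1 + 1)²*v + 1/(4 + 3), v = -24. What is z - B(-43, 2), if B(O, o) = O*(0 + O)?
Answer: -12942/7 ≈ -1848.9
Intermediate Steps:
z = ⅐ (z = (-1 + 1)²*(-24) + 1/(4 + 3) = 0²*(-24) + 1/7 = 0*(-24) + ⅐ = 0 + ⅐ = ⅐ ≈ 0.14286)
B(O, o) = O² (B(O, o) = O*O = O²)
z - B(-43, 2) = ⅐ - 1*(-43)² = ⅐ - 1*1849 = ⅐ - 1849 = -12942/7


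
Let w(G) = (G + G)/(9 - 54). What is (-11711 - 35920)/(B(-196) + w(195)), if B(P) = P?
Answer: 142893/614 ≈ 232.72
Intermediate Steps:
w(G) = -2*G/45 (w(G) = (2*G)/(-45) = (2*G)*(-1/45) = -2*G/45)
(-11711 - 35920)/(B(-196) + w(195)) = (-11711 - 35920)/(-196 - 2/45*195) = -47631/(-196 - 26/3) = -47631/(-614/3) = -47631*(-3/614) = 142893/614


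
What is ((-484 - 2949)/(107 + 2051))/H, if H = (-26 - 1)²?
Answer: -3433/1573182 ≈ -0.0021822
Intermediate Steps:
H = 729 (H = (-27)² = 729)
((-484 - 2949)/(107 + 2051))/H = ((-484 - 2949)/(107 + 2051))/729 = -3433/2158*(1/729) = -3433*1/2158*(1/729) = -3433/2158*1/729 = -3433/1573182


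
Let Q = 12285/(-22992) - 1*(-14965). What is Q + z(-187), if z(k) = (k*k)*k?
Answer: -50001764127/7664 ≈ -6.5242e+6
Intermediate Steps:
Q = 114687665/7664 (Q = 12285*(-1/22992) + 14965 = -4095/7664 + 14965 = 114687665/7664 ≈ 14964.)
z(k) = k**3 (z(k) = k**2*k = k**3)
Q + z(-187) = 114687665/7664 + (-187)**3 = 114687665/7664 - 6539203 = -50001764127/7664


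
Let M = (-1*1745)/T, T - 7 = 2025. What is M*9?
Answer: -15705/2032 ≈ -7.7288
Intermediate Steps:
T = 2032 (T = 7 + 2025 = 2032)
M = -1745/2032 (M = -1*1745/2032 = -1745*1/2032 = -1745/2032 ≈ -0.85876)
M*9 = -1745/2032*9 = -15705/2032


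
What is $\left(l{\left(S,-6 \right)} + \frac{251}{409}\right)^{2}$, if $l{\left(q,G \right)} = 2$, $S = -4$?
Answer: $\frac{1142761}{167281} \approx 6.8314$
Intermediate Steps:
$\left(l{\left(S,-6 \right)} + \frac{251}{409}\right)^{2} = \left(2 + \frac{251}{409}\right)^{2} = \left(\frac{1069}{409}\right)^{2} = \frac{1142761}{167281}$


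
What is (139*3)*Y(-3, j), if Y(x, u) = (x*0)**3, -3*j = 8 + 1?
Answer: 0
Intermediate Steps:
j = -3 (j = -(8 + 1)/3 = -1/3*9 = -3)
Y(x, u) = 0 (Y(x, u) = 0**3 = 0)
(139*3)*Y(-3, j) = (139*3)*0 = 417*0 = 0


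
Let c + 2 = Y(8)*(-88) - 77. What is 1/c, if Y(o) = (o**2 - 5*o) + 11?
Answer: -1/3159 ≈ -0.00031656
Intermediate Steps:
Y(o) = 11 + o**2 - 5*o
c = -3159 (c = -2 + ((11 + 8**2 - 5*8)*(-88) - 77) = -2 + ((11 + 64 - 40)*(-88) - 77) = -2 + (35*(-88) - 77) = -2 + (-3080 - 77) = -2 - 3157 = -3159)
1/c = 1/(-3159) = -1/3159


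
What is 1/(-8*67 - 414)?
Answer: -1/950 ≈ -0.0010526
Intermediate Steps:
1/(-8*67 - 414) = 1/(-536 - 414) = 1/(-950) = -1/950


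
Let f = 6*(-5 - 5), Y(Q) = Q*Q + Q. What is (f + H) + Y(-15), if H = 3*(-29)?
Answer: 63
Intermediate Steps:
Y(Q) = Q + Q² (Y(Q) = Q² + Q = Q + Q²)
f = -60 (f = 6*(-10) = -60)
H = -87
(f + H) + Y(-15) = (-60 - 87) - 15*(1 - 15) = -147 - 15*(-14) = -147 + 210 = 63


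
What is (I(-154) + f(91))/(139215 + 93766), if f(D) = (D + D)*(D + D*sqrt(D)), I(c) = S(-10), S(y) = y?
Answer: 16552/232981 + 2366*sqrt(91)/33283 ≈ 0.74917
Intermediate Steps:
I(c) = -10
f(D) = 2*D*(D + D**(3/2)) (f(D) = (2*D)*(D + D**(3/2)) = 2*D*(D + D**(3/2)))
(I(-154) + f(91))/(139215 + 93766) = (-10 + (2*91**2 + 2*91**(5/2)))/(139215 + 93766) = (-10 + (2*8281 + 2*(8281*sqrt(91))))/232981 = (-10 + (16562 + 16562*sqrt(91)))*(1/232981) = (16552 + 16562*sqrt(91))*(1/232981) = 16552/232981 + 2366*sqrt(91)/33283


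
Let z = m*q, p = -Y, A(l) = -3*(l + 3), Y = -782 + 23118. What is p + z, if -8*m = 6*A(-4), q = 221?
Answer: -91333/4 ≈ -22833.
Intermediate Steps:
Y = 22336
A(l) = -9 - 3*l (A(l) = -3*(3 + l) = -9 - 3*l)
m = -9/4 (m = -3*(-9 - 3*(-4))/4 = -3*(-9 + 12)/4 = -3*3/4 = -1/8*18 = -9/4 ≈ -2.2500)
p = -22336 (p = -1*22336 = -22336)
z = -1989/4 (z = -9/4*221 = -1989/4 ≈ -497.25)
p + z = -22336 - 1989/4 = -91333/4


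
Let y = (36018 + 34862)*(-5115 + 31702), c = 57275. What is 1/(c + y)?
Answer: 1/1884543835 ≈ 5.3063e-10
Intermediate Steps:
y = 1884486560 (y = 70880*26587 = 1884486560)
1/(c + y) = 1/(57275 + 1884486560) = 1/1884543835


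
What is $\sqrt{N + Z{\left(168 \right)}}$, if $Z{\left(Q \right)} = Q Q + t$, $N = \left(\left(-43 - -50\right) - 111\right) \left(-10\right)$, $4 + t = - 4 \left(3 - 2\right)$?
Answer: $2 \sqrt{7314} \approx 171.04$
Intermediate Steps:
$t = -8$ ($t = -4 - 4 \left(3 - 2\right) = -4 - 4 = -8$)
$N = 1040$ ($N = \left(\left(-43 + 50\right) - 111\right) \left(-10\right) = \left(7 - 111\right) \left(-10\right) = \left(-104\right) \left(-10\right) = 1040$)
$Z{\left(Q \right)} = -8 + Q^{2}$ ($Z{\left(Q \right)} = Q Q - 8 = Q^{2} - 8 = -8 + Q^{2}$)
$\sqrt{N + Z{\left(168 \right)}} = \sqrt{1040 - \left(8 - 168^{2}\right)} = \sqrt{1040 + \left(-8 + 28224\right)} = \sqrt{1040 + 28216} = \sqrt{29256} = 2 \sqrt{7314}$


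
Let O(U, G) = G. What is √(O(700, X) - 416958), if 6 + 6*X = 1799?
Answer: I*√14999730/6 ≈ 645.49*I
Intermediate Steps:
X = 1793/6 (X = -1 + (⅙)*1799 = -1 + 1799/6 = 1793/6 ≈ 298.83)
√(O(700, X) - 416958) = √(1793/6 - 416958) = √(-2499955/6) = I*√14999730/6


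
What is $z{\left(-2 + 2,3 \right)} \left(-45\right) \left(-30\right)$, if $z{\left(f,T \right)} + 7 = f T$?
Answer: $-9450$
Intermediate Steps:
$z{\left(f,T \right)} = -7 + T f$ ($z{\left(f,T \right)} = -7 + f T = -7 + T f$)
$z{\left(-2 + 2,3 \right)} \left(-45\right) \left(-30\right) = \left(-7 + 3 \left(-2 + 2\right)\right) \left(-45\right) \left(-30\right) = \left(-7 + 3 \cdot 0\right) \left(-45\right) \left(-30\right) = \left(-7 + 0\right) \left(-45\right) \left(-30\right) = \left(-7\right) \left(-45\right) \left(-30\right) = 315 \left(-30\right) = -9450$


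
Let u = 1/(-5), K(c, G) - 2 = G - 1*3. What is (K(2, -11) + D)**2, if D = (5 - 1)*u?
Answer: 4096/25 ≈ 163.84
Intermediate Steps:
K(c, G) = -1 + G (K(c, G) = 2 + (G - 1*3) = 2 + (G - 3) = 2 + (-3 + G) = -1 + G)
u = -1/5 (u = 1*(-1/5) = -1/5 ≈ -0.20000)
D = -4/5 (D = (5 - 1)*(-1/5) = 4*(-1/5) = -4/5 ≈ -0.80000)
(K(2, -11) + D)**2 = ((-1 - 11) - 4/5)**2 = (-12 - 4/5)**2 = (-64/5)**2 = 4096/25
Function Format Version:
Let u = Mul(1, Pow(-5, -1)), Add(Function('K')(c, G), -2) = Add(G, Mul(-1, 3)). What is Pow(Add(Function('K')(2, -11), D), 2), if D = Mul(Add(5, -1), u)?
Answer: Rational(4096, 25) ≈ 163.84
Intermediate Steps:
Function('K')(c, G) = Add(-1, G) (Function('K')(c, G) = Add(2, Add(G, Mul(-1, 3))) = Add(2, Add(G, -3)) = Add(2, Add(-3, G)) = Add(-1, G))
u = Rational(-1, 5) (u = Mul(1, Rational(-1, 5)) = Rational(-1, 5) ≈ -0.20000)
D = Rational(-4, 5) (D = Mul(Add(5, -1), Rational(-1, 5)) = Mul(4, Rational(-1, 5)) = Rational(-4, 5) ≈ -0.80000)
Pow(Add(Function('K')(2, -11), D), 2) = Pow(Add(Add(-1, -11), Rational(-4, 5)), 2) = Pow(Add(-12, Rational(-4, 5)), 2) = Pow(Rational(-64, 5), 2) = Rational(4096, 25)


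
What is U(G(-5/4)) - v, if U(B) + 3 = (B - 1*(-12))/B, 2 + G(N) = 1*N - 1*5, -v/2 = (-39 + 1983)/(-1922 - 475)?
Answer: -44618/8789 ≈ -5.0766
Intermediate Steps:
v = 1296/799 (v = -2*(-39 + 1983)/(-1922 - 475) = -3888/(-2397) = -3888*(-1)/2397 = -2*(-648/799) = 1296/799 ≈ 1.6220)
G(N) = -7 + N (G(N) = -2 + (1*N - 1*5) = -2 + (N - 5) = -2 + (-5 + N) = -7 + N)
U(B) = -3 + (12 + B)/B (U(B) = -3 + (B - 1*(-12))/B = -3 + (B + 12)/B = -3 + (12 + B)/B)
U(G(-5/4)) - v = (-2 + 12/(-7 - 5/4)) - 1*1296/799 = (-2 + 12/(-7 - 5*¼)) - 1296/799 = (-2 + 12/(-7 - 5/4)) - 1296/799 = (-2 + 12/(-33/4)) - 1296/799 = (-2 + 12*(-4/33)) - 1296/799 = (-2 - 16/11) - 1296/799 = -38/11 - 1296/799 = -44618/8789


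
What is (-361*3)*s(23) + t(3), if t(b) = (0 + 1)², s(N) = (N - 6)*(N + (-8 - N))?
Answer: 147289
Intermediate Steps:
s(N) = 48 - 8*N (s(N) = (-6 + N)*(-8) = 48 - 8*N)
t(b) = 1 (t(b) = 1² = 1)
(-361*3)*s(23) + t(3) = (-361*3)*(48 - 8*23) + 1 = -1083*(48 - 184) + 1 = -1083*(-136) + 1 = 147288 + 1 = 147289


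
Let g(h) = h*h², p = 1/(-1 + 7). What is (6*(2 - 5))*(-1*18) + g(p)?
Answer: 69985/216 ≈ 324.00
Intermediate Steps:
p = ⅙ (p = 1/6 = ⅙ ≈ 0.16667)
g(h) = h³
(6*(2 - 5))*(-1*18) + g(p) = (6*(2 - 5))*(-1*18) + (⅙)³ = (6*(-3))*(-18) + 1/216 = -18*(-18) + 1/216 = 324 + 1/216 = 69985/216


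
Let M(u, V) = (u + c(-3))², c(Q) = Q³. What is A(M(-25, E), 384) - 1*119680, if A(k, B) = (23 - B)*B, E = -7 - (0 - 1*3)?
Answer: -258304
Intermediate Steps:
E = -4 (E = -7 - (0 - 3) = -7 - 1*(-3) = -7 + 3 = -4)
M(u, V) = (-27 + u)² (M(u, V) = (u + (-3)³)² = (u - 27)² = (-27 + u)²)
A(k, B) = B*(23 - B)
A(M(-25, E), 384) - 1*119680 = 384*(23 - 1*384) - 1*119680 = 384*(23 - 384) - 119680 = 384*(-361) - 119680 = -138624 - 119680 = -258304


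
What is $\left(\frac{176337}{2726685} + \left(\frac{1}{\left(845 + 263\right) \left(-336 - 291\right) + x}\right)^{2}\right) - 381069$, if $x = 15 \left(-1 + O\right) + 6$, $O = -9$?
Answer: $- \frac{11148607499137627268047}{29256143614822800} \approx -3.8107 \cdot 10^{5}$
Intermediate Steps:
$x = -144$ ($x = 15 \left(-1 - 9\right) + 6 = 15 \left(-10\right) + 6 = -150 + 6 = -144$)
$\left(\frac{176337}{2726685} + \left(\frac{1}{\left(845 + 263\right) \left(-336 - 291\right) + x}\right)^{2}\right) - 381069 = \left(\frac{176337}{2726685} + \left(\frac{1}{\left(845 + 263\right) \left(-336 - 291\right) - 144}\right)^{2}\right) - 381069 = \left(176337 \cdot \frac{1}{2726685} + \left(\frac{1}{1108 \left(-627\right) - 144}\right)^{2}\right) - 381069 = \left(\frac{19593}{302965} + \left(\frac{1}{-694716 - 144}\right)^{2}\right) - 381069 = \left(\frac{19593}{302965} + \left(\frac{1}{-694860}\right)^{2}\right) - 381069 = \left(\frac{19593}{302965} + \left(- \frac{1}{694860}\right)^{2}\right) - 381069 = \left(\frac{19593}{302965} + \frac{1}{482830419600}\right) - 381069 = \frac{1892019282305153}{29256143614822800} - 381069 = - \frac{11148607499137627268047}{29256143614822800}$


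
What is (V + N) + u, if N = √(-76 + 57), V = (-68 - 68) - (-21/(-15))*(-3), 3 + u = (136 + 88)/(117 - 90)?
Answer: -17078/135 + I*√19 ≈ -126.5 + 4.3589*I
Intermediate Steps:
u = 143/27 (u = -3 + (136 + 88)/(117 - 90) = -3 + 224/27 = 143/27 ≈ 5.2963)
V = -659/5 (V = -136 - (-21*(-1/15))*(-3) = -136 - 7*(-3)/5 = -136 - 1*(-21/5) = -136 + 21/5 = -659/5 ≈ -131.80)
N = I*√19 (N = √(-19) = I*√19 ≈ 4.3589*I)
(V + N) + u = (-659/5 + I*√19) + 143/27 = -17078/135 + I*√19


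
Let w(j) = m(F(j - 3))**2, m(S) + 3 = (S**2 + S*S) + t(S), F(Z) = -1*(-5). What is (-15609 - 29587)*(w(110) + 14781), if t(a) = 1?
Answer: -772173660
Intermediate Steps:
F(Z) = 5
m(S) = -2 + 2*S**2 (m(S) = -3 + ((S**2 + S*S) + 1) = -3 + ((S**2 + S**2) + 1) = -3 + (2*S**2 + 1) = -3 + (1 + 2*S**2) = -2 + 2*S**2)
w(j) = 2304 (w(j) = (-2 + 2*5**2)**2 = (-2 + 2*25)**2 = (-2 + 50)**2 = 48**2 = 2304)
(-15609 - 29587)*(w(110) + 14781) = (-15609 - 29587)*(2304 + 14781) = -45196*17085 = -772173660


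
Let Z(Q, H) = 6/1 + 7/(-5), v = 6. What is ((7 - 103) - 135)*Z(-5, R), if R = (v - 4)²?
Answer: -5313/5 ≈ -1062.6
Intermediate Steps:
R = 4 (R = (6 - 4)² = 2² = 4)
Z(Q, H) = 23/5 (Z(Q, H) = 6*1 + 7*(-⅕) = 6 - 7/5 = 23/5)
((7 - 103) - 135)*Z(-5, R) = ((7 - 103) - 135)*(23/5) = (-96 - 135)*(23/5) = -231*23/5 = -5313/5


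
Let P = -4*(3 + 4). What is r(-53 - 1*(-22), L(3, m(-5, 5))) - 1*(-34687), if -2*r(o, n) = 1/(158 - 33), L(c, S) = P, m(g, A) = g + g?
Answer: 8671749/250 ≈ 34687.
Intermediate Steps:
m(g, A) = 2*g
P = -28 (P = -4*7 = -28)
L(c, S) = -28
r(o, n) = -1/250 (r(o, n) = -1/(2*(158 - 33)) = -½/125 = -½*1/125 = -1/250)
r(-53 - 1*(-22), L(3, m(-5, 5))) - 1*(-34687) = -1/250 - 1*(-34687) = -1/250 + 34687 = 8671749/250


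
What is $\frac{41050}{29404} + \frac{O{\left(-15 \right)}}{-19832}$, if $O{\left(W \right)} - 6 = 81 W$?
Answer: $\frac{212413259}{145785032} \approx 1.457$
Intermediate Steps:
$O{\left(W \right)} = 6 + 81 W$
$\frac{41050}{29404} + \frac{O{\left(-15 \right)}}{-19832} = \frac{41050}{29404} + \frac{6 + 81 \left(-15\right)}{-19832} = 41050 \cdot \frac{1}{29404} + \left(6 - 1215\right) \left(- \frac{1}{19832}\right) = \frac{20525}{14702} - - \frac{1209}{19832} = \frac{20525}{14702} + \frac{1209}{19832} = \frac{212413259}{145785032}$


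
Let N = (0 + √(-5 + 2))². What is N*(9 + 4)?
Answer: -39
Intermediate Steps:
N = -3 (N = (0 + √(-3))² = (0 + I*√3)² = (I*√3)² = -3)
N*(9 + 4) = -3*(9 + 4) = -3*13 = -39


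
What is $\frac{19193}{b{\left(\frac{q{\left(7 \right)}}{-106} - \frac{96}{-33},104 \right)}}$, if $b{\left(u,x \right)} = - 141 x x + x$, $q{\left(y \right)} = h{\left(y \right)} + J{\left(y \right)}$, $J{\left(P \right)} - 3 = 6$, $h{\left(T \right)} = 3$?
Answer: $- \frac{19193}{1524952} \approx -0.012586$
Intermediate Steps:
$J{\left(P \right)} = 9$ ($J{\left(P \right)} = 3 + 6 = 9$)
$q{\left(y \right)} = 12$ ($q{\left(y \right)} = 3 + 9 = 12$)
$b{\left(u,x \right)} = x - 141 x^{2}$ ($b{\left(u,x \right)} = - 141 x^{2} + x = x - 141 x^{2}$)
$\frac{19193}{b{\left(\frac{q{\left(7 \right)}}{-106} - \frac{96}{-33},104 \right)}} = \frac{19193}{104 \left(1 - 14664\right)} = \frac{19193}{104 \left(-14663\right)} = \frac{19193}{-1524952} = 19193 \left(- \frac{1}{1524952}\right) = - \frac{19193}{1524952}$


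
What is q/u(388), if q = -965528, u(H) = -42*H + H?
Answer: 241382/3977 ≈ 60.695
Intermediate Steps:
u(H) = -41*H
q/u(388) = -965528/((-41*388)) = -965528/(-15908) = -965528*(-1/15908) = 241382/3977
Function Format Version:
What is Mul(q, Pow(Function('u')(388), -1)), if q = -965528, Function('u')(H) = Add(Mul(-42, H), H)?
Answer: Rational(241382, 3977) ≈ 60.695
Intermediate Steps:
Function('u')(H) = Mul(-41, H)
Mul(q, Pow(Function('u')(388), -1)) = Mul(-965528, Pow(Mul(-41, 388), -1)) = Mul(-965528, Pow(-15908, -1)) = Mul(-965528, Rational(-1, 15908)) = Rational(241382, 3977)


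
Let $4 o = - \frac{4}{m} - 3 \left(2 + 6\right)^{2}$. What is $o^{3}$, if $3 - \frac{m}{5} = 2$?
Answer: $- \frac{13997521}{125} \approx -1.1198 \cdot 10^{5}$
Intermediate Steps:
$m = 5$ ($m = 15 - 10 = 5$)
$o = - \frac{241}{5}$ ($o = \frac{- \frac{4}{5} - 3 \left(2 + 6\right)^{2}}{4} = \frac{\left(-4\right) \frac{1}{5} - 3 \cdot 8^{2}}{4} = \frac{- \frac{4}{5} - 192}{4} = \frac{1}{4} \left(- \frac{964}{5}\right) = - \frac{241}{5} \approx -48.2$)
$o^{3} = \left(- \frac{241}{5}\right)^{3} = - \frac{13997521}{125}$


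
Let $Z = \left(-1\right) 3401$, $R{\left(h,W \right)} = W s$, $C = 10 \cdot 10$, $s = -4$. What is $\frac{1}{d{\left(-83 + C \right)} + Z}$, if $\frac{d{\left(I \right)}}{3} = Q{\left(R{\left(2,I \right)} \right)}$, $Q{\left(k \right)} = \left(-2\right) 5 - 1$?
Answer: $- \frac{1}{3434} \approx -0.00029121$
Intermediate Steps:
$C = 100$
$R{\left(h,W \right)} = - 4 W$ ($R{\left(h,W \right)} = W \left(-4\right) = - 4 W$)
$Z = -3401$
$Q{\left(k \right)} = -11$ ($Q{\left(k \right)} = -10 - 1 = -11$)
$d{\left(I \right)} = -33$ ($d{\left(I \right)} = 3 \left(-11\right) = -33$)
$\frac{1}{d{\left(-83 + C \right)} + Z} = \frac{1}{-33 - 3401} = \frac{1}{-3434} = - \frac{1}{3434}$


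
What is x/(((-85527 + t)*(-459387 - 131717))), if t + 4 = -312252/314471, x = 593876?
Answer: 46689194899/3974780038020928 ≈ 1.1746e-5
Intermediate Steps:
t = -1570136/314471 (t = -4 - 312252/314471 = -1570136/314471 ≈ -4.9929)
x/(((-85527 + t)*(-459387 - 131717))) = 593876/(((-85527 - 1570136/314471)*(-459387 - 131717))) = 593876/((-26897331353/314471*(-591104))) = 593876/(15899120152083712/314471) = 593876*(314471/15899120152083712) = 46689194899/3974780038020928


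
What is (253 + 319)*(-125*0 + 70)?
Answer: 40040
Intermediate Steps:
(253 + 319)*(-125*0 + 70) = 572*(0 + 70) = 572*70 = 40040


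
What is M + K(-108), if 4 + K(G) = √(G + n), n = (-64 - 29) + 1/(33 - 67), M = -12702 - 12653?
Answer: -25359 + I*√232390/34 ≈ -25359.0 + 14.178*I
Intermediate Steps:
M = -25355
n = -3163/34 (n = -93 + 1/(-34) = -93 - 1/34 = -3163/34 ≈ -93.029)
K(G) = -4 + √(-3163/34 + G) (K(G) = -4 + √(G - 3163/34) = -4 + √(-3163/34 + G))
M + K(-108) = -25355 + (-4 + √(-107542 + 1156*(-108))/34) = -25355 + (-4 + √(-107542 - 124848)/34) = -25355 + (-4 + √(-232390)/34) = -25355 + (-4 + (I*√232390)/34) = -25355 + (-4 + I*√232390/34) = -25359 + I*√232390/34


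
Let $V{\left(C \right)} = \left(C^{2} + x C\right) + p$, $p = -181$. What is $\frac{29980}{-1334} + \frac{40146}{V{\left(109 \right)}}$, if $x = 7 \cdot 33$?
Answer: $- \frac{175346276}{8199431} \approx -21.385$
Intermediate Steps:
$x = 231$
$V{\left(C \right)} = -181 + C^{2} + 231 C$ ($V{\left(C \right)} = \left(C^{2} + 231 C\right) - 181 = -181 + C^{2} + 231 C$)
$\frac{29980}{-1334} + \frac{40146}{V{\left(109 \right)}} = \frac{29980}{-1334} + \frac{40146}{-181 + 109^{2} + 231 \cdot 109} = 29980 \left(- \frac{1}{1334}\right) + \frac{40146}{-181 + 11881 + 25179} = - \frac{14990}{667} + \frac{40146}{36879} = - \frac{14990}{667} + 40146 \cdot \frac{1}{36879} = - \frac{14990}{667} + \frac{13382}{12293} = - \frac{175346276}{8199431}$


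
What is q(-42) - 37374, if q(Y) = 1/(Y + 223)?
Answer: -6764693/181 ≈ -37374.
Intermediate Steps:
q(Y) = 1/(223 + Y)
q(-42) - 37374 = 1/(223 - 42) - 37374 = 1/181 - 37374 = -6764693/181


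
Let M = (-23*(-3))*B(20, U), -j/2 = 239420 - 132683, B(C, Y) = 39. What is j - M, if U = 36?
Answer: -216165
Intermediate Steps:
j = -213474 (j = -2*(239420 - 132683) = -2*106737 = -213474)
M = 2691 (M = -23*(-3)*39 = 69*39 = 2691)
j - M = -213474 - 1*2691 = -213474 - 2691 = -216165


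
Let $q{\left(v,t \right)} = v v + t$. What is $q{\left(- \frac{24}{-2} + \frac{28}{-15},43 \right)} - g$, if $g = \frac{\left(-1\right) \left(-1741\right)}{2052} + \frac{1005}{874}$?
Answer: $\frac{169535251}{1179900} \approx 143.69$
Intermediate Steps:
$q{\left(v,t \right)} = t + v^{2}$ ($q{\left(v,t \right)} = v^{2} + t = t + v^{2}$)
$g = \frac{94313}{47196}$ ($g = 1741 \cdot \frac{1}{2052} + 1005 \cdot \frac{1}{874} = \frac{1741}{2052} + \frac{1005}{874} = \frac{94313}{47196} \approx 1.9983$)
$q{\left(- \frac{24}{-2} + \frac{28}{-15},43 \right)} - g = \left(43 + \left(- \frac{24}{-2} + \frac{28}{-15}\right)^{2}\right) - \frac{94313}{47196} = \left(43 + \left(\left(-24\right) \left(- \frac{1}{2}\right) + 28 \left(- \frac{1}{15}\right)\right)^{2}\right) - \frac{94313}{47196} = \left(43 + \left(12 - \frac{28}{15}\right)^{2}\right) - \frac{94313}{47196} = \left(43 + \left(\frac{152}{15}\right)^{2}\right) - \frac{94313}{47196} = \left(43 + \frac{23104}{225}\right) - \frac{94313}{47196} = \frac{32779}{225} - \frac{94313}{47196} = \frac{169535251}{1179900}$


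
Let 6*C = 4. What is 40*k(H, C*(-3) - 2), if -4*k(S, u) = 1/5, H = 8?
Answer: -2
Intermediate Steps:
C = ⅔ (C = (⅙)*4 = ⅔ ≈ 0.66667)
k(S, u) = -1/20 (k(S, u) = -¼/5 = -¼*⅕ = -1/20)
40*k(H, C*(-3) - 2) = 40*(-1/20) = -2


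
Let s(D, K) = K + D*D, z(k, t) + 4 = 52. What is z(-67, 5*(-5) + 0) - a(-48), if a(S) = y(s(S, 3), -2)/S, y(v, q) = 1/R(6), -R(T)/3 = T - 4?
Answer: 13823/288 ≈ 47.997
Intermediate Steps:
R(T) = 12 - 3*T (R(T) = -3*(T - 4) = -3*(-4 + T) = 12 - 3*T)
z(k, t) = 48 (z(k, t) = -4 + 52 = 48)
s(D, K) = K + D²
y(v, q) = -⅙ (y(v, q) = 1/(12 - 3*6) = 1/(12 - 18) = 1/(-6) = -⅙)
a(S) = -1/(6*S)
z(-67, 5*(-5) + 0) - a(-48) = 48 - (-1)/(6*(-48)) = 48 - (-1)*(-1)/(6*48) = 48 - 1*1/288 = 48 - 1/288 = 13823/288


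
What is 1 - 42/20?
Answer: -11/10 ≈ -1.1000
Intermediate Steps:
1 - 42/20 = 1 + (1/20)*(-42) = 1 - 21/10 = -11/10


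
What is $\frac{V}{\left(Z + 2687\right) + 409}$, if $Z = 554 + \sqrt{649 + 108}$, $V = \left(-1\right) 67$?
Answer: $- \frac{244550}{13321743} + \frac{67 \sqrt{757}}{13321743} \approx -0.018219$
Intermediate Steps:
$V = -67$
$Z = 554 + \sqrt{757} \approx 581.51$
$\frac{V}{\left(Z + 2687\right) + 409} = - \frac{67}{\left(\left(554 + \sqrt{757}\right) + 2687\right) + 409} = - \frac{67}{\left(3241 + \sqrt{757}\right) + 409} = - \frac{67}{3650 + \sqrt{757}}$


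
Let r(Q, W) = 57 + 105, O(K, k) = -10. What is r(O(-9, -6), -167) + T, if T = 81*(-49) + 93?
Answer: -3714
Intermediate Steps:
r(Q, W) = 162
T = -3876 (T = -3969 + 93 = -3876)
r(O(-9, -6), -167) + T = 162 - 3876 = -3714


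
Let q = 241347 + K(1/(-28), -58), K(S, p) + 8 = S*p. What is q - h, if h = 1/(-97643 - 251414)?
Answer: 1179385065189/4886798 ≈ 2.4134e+5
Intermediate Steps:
K(S, p) = -8 + S*p
h = -1/349057 (h = 1/(-349057) = -1/349057 ≈ -2.8649e-6)
q = 3378775/14 (q = 241347 + (-8 - 58/(-28)) = 241347 + (-8 - 1/28*(-58)) = 241347 + (-8 + 29/14) = 241347 - 83/14 = 3378775/14 ≈ 2.4134e+5)
q - h = 3378775/14 - 1*(-1/349057) = 3378775/14 + 1/349057 = 1179385065189/4886798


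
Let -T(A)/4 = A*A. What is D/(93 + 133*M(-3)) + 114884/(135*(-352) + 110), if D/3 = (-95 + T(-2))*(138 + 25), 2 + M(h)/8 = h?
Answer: 89675851/11264185 ≈ 7.9612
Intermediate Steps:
T(A) = -4*A**2 (T(A) = -4*A*A = -4*A**2)
M(h) = -16 + 8*h
D = -54279 (D = 3*((-95 - 4*(-2)**2)*(138 + 25)) = 3*((-95 - 4*4)*163) = 3*((-95 - 16)*163) = 3*(-111*163) = 3*(-18093) = -54279)
D/(93 + 133*M(-3)) + 114884/(135*(-352) + 110) = -54279/(93 + 133*(-16 + 8*(-3))) + 114884/(135*(-352) + 110) = -54279/(93 + 133*(-16 - 24)) + 114884/(-47520 + 110) = -54279/(93 + 133*(-40)) + 114884/(-47410) = -54279/(93 - 5320) + 114884*(-1/47410) = -54279/(-5227) - 5222/2155 = -54279*(-1/5227) - 5222/2155 = 54279/5227 - 5222/2155 = 89675851/11264185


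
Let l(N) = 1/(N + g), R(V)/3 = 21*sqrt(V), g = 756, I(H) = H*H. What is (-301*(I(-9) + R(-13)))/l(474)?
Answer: -29988630 - 23324490*I*sqrt(13) ≈ -2.9989e+7 - 8.4098e+7*I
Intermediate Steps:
I(H) = H**2
R(V) = 63*sqrt(V) (R(V) = 3*(21*sqrt(V)) = 63*sqrt(V))
l(N) = 1/(756 + N) (l(N) = 1/(N + 756) = 1/(756 + N))
(-301*(I(-9) + R(-13)))/l(474) = (-301*((-9)**2 + 63*sqrt(-13)))/(1/(756 + 474)) = (-301*(81 + 63*(I*sqrt(13))))/(1/1230) = (-301*(81 + 63*I*sqrt(13)))/(1/1230) = (-24381 - 18963*I*sqrt(13))*1230 = -29988630 - 23324490*I*sqrt(13)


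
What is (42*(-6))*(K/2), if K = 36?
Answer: -4536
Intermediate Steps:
(42*(-6))*(K/2) = (42*(-6))*(36/2) = -9072/2 = -252*18 = -4536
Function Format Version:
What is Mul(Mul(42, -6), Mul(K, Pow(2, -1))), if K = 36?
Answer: -4536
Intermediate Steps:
Mul(Mul(42, -6), Mul(K, Pow(2, -1))) = Mul(Mul(42, -6), Mul(36, Pow(2, -1))) = Mul(-252, Mul(36, Rational(1, 2))) = Mul(-252, 18) = -4536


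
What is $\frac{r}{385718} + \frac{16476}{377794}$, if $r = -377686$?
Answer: $- \frac{34083103729}{36430486523} \approx -0.93556$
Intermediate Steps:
$\frac{r}{385718} + \frac{16476}{377794} = - \frac{377686}{385718} + \frac{16476}{377794} = \left(-377686\right) \frac{1}{385718} + 16476 \cdot \frac{1}{377794} = - \frac{188843}{192859} + \frac{8238}{188897} = - \frac{34083103729}{36430486523}$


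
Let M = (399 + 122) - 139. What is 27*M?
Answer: 10314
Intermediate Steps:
M = 382 (M = 521 - 139 = 382)
27*M = 27*382 = 10314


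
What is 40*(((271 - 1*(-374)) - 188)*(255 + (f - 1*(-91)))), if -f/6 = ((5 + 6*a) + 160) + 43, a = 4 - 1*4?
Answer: -16488560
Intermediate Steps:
a = 0 (a = 4 - 4 = 0)
f = -1248 (f = -6*(((5 + 6*0) + 160) + 43) = -6*(((5 + 0) + 160) + 43) = -6*((5 + 160) + 43) = -6*(165 + 43) = -6*208 = -1248)
40*(((271 - 1*(-374)) - 188)*(255 + (f - 1*(-91)))) = 40*(((271 - 1*(-374)) - 188)*(255 + (-1248 - 1*(-91)))) = 40*(((271 + 374) - 188)*(255 + (-1248 + 91))) = 40*((645 - 188)*(255 - 1157)) = 40*(457*(-902)) = 40*(-412214) = -16488560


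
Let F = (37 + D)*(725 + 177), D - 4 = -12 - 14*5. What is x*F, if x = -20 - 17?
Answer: 1368334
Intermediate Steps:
D = -78 (D = 4 + (-12 - 14*5) = 4 + (-12 - 70) = 4 - 82 = -78)
x = -37
F = -36982 (F = (37 - 78)*(725 + 177) = -41*902 = -36982)
x*F = -37*(-36982) = 1368334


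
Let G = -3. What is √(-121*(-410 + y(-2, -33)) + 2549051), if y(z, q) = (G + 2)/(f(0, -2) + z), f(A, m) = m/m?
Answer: 2*√649635 ≈ 1612.0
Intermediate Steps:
f(A, m) = 1
y(z, q) = -1/(1 + z) (y(z, q) = (-3 + 2)/(1 + z) = -1/(1 + z))
√(-121*(-410 + y(-2, -33)) + 2549051) = √(-121*(-410 - 1/(1 - 2)) + 2549051) = √(-121*(-410 - 1/(-1)) + 2549051) = √(-121*(-410 - 1*(-1)) + 2549051) = √(-121*(-410 + 1) + 2549051) = √(-121*(-409) + 2549051) = √(49489 + 2549051) = √2598540 = 2*√649635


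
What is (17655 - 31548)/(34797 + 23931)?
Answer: -4631/19576 ≈ -0.23657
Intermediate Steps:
(17655 - 31548)/(34797 + 23931) = -13893/58728 = -13893*1/58728 = -4631/19576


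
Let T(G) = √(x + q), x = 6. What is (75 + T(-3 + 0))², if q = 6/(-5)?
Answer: 28149/5 + 60*√30 ≈ 5958.4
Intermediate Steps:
q = -6/5 (q = 6*(-⅕) = -6/5 ≈ -1.2000)
T(G) = 2*√30/5 (T(G) = √(6 - 6/5) = √(24/5) = 2*√30/5)
(75 + T(-3 + 0))² = (75 + 2*√30/5)²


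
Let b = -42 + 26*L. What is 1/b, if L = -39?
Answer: -1/1056 ≈ -0.00094697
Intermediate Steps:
b = -1056 (b = -42 + 26*(-39) = -42 - 1014 = -1056)
1/b = 1/(-1056) = -1/1056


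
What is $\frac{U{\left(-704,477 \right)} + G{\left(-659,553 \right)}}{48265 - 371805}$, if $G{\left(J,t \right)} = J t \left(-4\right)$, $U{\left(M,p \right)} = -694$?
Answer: $- \frac{728507}{161770} \approx -4.5033$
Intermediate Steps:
$G{\left(J,t \right)} = - 4 J t$
$\frac{U{\left(-704,477 \right)} + G{\left(-659,553 \right)}}{48265 - 371805} = \frac{-694 - \left(-2636\right) 553}{48265 - 371805} = \frac{-694 + 1457708}{-323540} = 1457014 \left(- \frac{1}{323540}\right) = - \frac{728507}{161770}$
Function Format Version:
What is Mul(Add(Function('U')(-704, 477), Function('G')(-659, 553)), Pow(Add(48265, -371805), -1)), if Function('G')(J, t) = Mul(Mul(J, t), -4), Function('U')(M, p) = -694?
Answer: Rational(-728507, 161770) ≈ -4.5033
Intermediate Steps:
Function('G')(J, t) = Mul(-4, J, t)
Mul(Add(Function('U')(-704, 477), Function('G')(-659, 553)), Pow(Add(48265, -371805), -1)) = Mul(Add(-694, Mul(-4, -659, 553)), Pow(Add(48265, -371805), -1)) = Mul(Add(-694, 1457708), Pow(-323540, -1)) = Mul(1457014, Rational(-1, 323540)) = Rational(-728507, 161770)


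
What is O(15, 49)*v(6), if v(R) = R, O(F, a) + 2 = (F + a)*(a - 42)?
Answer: 2676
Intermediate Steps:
O(F, a) = -2 + (-42 + a)*(F + a) (O(F, a) = -2 + (F + a)*(a - 42) = -2 + (F + a)*(-42 + a) = -2 + (-42 + a)*(F + a))
O(15, 49)*v(6) = (-2 + 49² - 42*15 - 42*49 + 15*49)*6 = (-2 + 2401 - 630 - 2058 + 735)*6 = 446*6 = 2676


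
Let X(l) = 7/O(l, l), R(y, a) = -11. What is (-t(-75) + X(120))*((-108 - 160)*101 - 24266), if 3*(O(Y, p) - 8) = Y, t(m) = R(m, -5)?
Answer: -13731845/24 ≈ -5.7216e+5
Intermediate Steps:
t(m) = -11
O(Y, p) = 8 + Y/3
X(l) = 7/(8 + l/3)
(-t(-75) + X(120))*((-108 - 160)*101 - 24266) = (-1*(-11) + 21/(24 + 120))*((-108 - 160)*101 - 24266) = (11 + 21/144)*(-268*101 - 24266) = (11 + 21*(1/144))*(-27068 - 24266) = (11 + 7/48)*(-51334) = (535/48)*(-51334) = -13731845/24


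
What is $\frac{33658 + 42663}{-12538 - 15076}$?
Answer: $- \frac{76321}{27614} \approx -2.7639$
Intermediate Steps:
$\frac{33658 + 42663}{-12538 - 15076} = \frac{76321}{-27614} = 76321 \left(- \frac{1}{27614}\right) = - \frac{76321}{27614}$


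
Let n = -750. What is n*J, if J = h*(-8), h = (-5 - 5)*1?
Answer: -60000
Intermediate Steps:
h = -10 (h = -10*1 = -10)
J = 80 (J = -10*(-8) = 80)
n*J = -750*80 = -60000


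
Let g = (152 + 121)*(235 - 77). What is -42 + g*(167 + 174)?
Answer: 14708652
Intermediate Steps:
g = 43134 (g = 273*158 = 43134)
-42 + g*(167 + 174) = -42 + 43134*(167 + 174) = -42 + 43134*341 = -42 + 14708694 = 14708652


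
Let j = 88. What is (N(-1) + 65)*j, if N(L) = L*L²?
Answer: 5632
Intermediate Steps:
N(L) = L³
(N(-1) + 65)*j = ((-1)³ + 65)*88 = (-1 + 65)*88 = 64*88 = 5632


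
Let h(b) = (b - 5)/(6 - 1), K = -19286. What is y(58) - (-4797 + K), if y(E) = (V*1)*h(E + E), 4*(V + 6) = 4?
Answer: 23972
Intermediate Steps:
h(b) = -1 + b/5 (h(b) = (-5 + b)/5 = (-5 + b)*(⅕) = -1 + b/5)
V = -5 (V = -6 + (¼)*4 = -6 + 1 = -5)
y(E) = 5 - 2*E (y(E) = (-5*1)*(-1 + (E + E)/5) = -5*(-1 + (2*E)/5) = -5*(-1 + 2*E/5) = 5 - 2*E)
y(58) - (-4797 + K) = (5 - 2*58) - (-4797 - 19286) = (5 - 116) - 1*(-24083) = -111 + 24083 = 23972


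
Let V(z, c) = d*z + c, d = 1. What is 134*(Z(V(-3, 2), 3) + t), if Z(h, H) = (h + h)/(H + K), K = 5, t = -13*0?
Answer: -67/2 ≈ -33.500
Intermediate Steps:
t = 0
V(z, c) = c + z (V(z, c) = 1*z + c = z + c = c + z)
Z(h, H) = 2*h/(5 + H) (Z(h, H) = (h + h)/(H + 5) = (2*h)/(5 + H) = 2*h/(5 + H))
134*(Z(V(-3, 2), 3) + t) = 134*(2*(2 - 3)/(5 + 3) + 0) = 134*(2*(-1)/8 + 0) = 134*(2*(-1)*(⅛) + 0) = 134*(-¼ + 0) = 134*(-¼) = -67/2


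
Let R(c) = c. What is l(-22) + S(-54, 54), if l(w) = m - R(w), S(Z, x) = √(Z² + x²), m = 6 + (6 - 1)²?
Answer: 53 + 54*√2 ≈ 129.37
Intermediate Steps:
m = 31 (m = 6 + 5² = 6 + 25 = 31)
l(w) = 31 - w
l(-22) + S(-54, 54) = (31 - 1*(-22)) + √((-54)² + 54²) = (31 + 22) + √(2916 + 2916) = 53 + √5832 = 53 + 54*√2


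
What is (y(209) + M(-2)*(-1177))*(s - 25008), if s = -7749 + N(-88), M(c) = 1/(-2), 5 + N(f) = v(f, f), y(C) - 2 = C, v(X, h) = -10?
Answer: -26201214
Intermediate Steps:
y(C) = 2 + C
N(f) = -15 (N(f) = -5 - 10 = -15)
M(c) = -½
s = -7764 (s = -7749 - 15 = -7764)
(y(209) + M(-2)*(-1177))*(s - 25008) = ((2 + 209) - ½*(-1177))*(-7764 - 25008) = (211 + 1177/2)*(-32772) = (1599/2)*(-32772) = -26201214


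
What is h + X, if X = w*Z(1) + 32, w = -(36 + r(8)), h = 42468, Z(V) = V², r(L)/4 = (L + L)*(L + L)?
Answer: 41440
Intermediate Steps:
r(L) = 16*L² (r(L) = 4*((L + L)*(L + L)) = 4*((2*L)*(2*L)) = 4*(4*L²) = 16*L²)
w = -1060 (w = -(36 + 16*8²) = -(36 + 16*64) = -(36 + 1024) = -1*1060 = -1060)
X = -1028 (X = -1060*1² + 32 = -1060*1 + 32 = -1060 + 32 = -1028)
h + X = 42468 - 1028 = 41440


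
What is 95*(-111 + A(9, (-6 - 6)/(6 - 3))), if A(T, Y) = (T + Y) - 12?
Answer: -11210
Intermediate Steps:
A(T, Y) = -12 + T + Y
95*(-111 + A(9, (-6 - 6)/(6 - 3))) = 95*(-111 + (-12 + 9 + (-6 - 6)/(6 - 3))) = 95*(-111 + (-12 + 9 - 12/3)) = 95*(-111 + (-12 + 9 - 12*1/3)) = 95*(-111 + (-12 + 9 - 4)) = 95*(-111 - 7) = 95*(-118) = -11210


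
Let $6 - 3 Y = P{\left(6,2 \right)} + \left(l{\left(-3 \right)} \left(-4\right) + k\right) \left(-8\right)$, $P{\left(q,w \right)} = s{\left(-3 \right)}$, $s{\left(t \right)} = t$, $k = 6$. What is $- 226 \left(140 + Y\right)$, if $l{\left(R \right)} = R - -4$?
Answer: $- \frac{100570}{3} \approx -33523.0$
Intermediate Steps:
$l{\left(R \right)} = 4 + R$ ($l{\left(R \right)} = R + 4 = 4 + R$)
$P{\left(q,w \right)} = -3$
$Y = \frac{25}{3}$ ($Y = 2 - \frac{-3 + \left(\left(4 - 3\right) \left(-4\right) + 6\right) \left(-8\right)}{3} = 2 - \frac{-3 + \left(1 \left(-4\right) + 6\right) \left(-8\right)}{3} = 2 - \frac{-3 + \left(-4 + 6\right) \left(-8\right)}{3} = 2 - \frac{-3 + 2 \left(-8\right)}{3} = 2 - \frac{-3 - 16}{3} = 2 - - \frac{19}{3} = 2 + \frac{19}{3} = \frac{25}{3} \approx 8.3333$)
$- 226 \left(140 + Y\right) = - 226 \left(140 + \frac{25}{3}\right) = \left(-226\right) \frac{445}{3} = - \frac{100570}{3}$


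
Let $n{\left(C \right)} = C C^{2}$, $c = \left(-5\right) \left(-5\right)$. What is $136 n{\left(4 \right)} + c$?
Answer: $8729$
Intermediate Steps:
$c = 25$
$n{\left(C \right)} = C^{3}$
$136 n{\left(4 \right)} + c = 136 \cdot 4^{3} + 25 = 136 \cdot 64 + 25 = 8704 + 25 = 8729$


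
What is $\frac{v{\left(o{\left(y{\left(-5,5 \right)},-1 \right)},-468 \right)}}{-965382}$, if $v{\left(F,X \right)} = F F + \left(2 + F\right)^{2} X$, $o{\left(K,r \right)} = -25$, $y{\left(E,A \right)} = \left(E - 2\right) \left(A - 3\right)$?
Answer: $\frac{246947}{965382} \approx 0.2558$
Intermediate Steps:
$y{\left(E,A \right)} = \left(-3 + A\right) \left(-2 + E\right)$ ($y{\left(E,A \right)} = \left(-2 + E\right) \left(-3 + A\right) = \left(-3 + A\right) \left(-2 + E\right)$)
$v{\left(F,X \right)} = F^{2} + X \left(2 + F\right)^{2}$
$\frac{v{\left(o{\left(y{\left(-5,5 \right)},-1 \right)},-468 \right)}}{-965382} = \frac{\left(-25\right)^{2} - 468 \left(2 - 25\right)^{2}}{-965382} = \left(625 - 468 \left(-23\right)^{2}\right) \left(- \frac{1}{965382}\right) = \left(625 - 247572\right) \left(- \frac{1}{965382}\right) = \left(-246947\right) \left(- \frac{1}{965382}\right) = \frac{246947}{965382}$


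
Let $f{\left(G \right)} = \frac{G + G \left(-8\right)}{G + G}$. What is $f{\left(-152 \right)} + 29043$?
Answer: $\frac{58079}{2} \approx 29040.0$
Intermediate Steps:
$f{\left(G \right)} = - \frac{7}{2}$ ($f{\left(G \right)} = \frac{G - 8 G}{2 G} = - 7 G \frac{1}{2 G} = - \frac{7}{2}$)
$f{\left(-152 \right)} + 29043 = - \frac{7}{2} + 29043 = \frac{58079}{2}$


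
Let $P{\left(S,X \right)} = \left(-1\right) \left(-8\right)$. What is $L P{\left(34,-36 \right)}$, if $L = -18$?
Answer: $-144$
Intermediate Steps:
$P{\left(S,X \right)} = 8$
$L P{\left(34,-36 \right)} = \left(-18\right) 8 = -144$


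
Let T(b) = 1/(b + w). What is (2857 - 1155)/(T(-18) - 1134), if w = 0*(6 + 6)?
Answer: -30636/20413 ≈ -1.5008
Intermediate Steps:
w = 0 (w = 0*12 = 0)
T(b) = 1/b (T(b) = 1/(b + 0) = 1/b)
(2857 - 1155)/(T(-18) - 1134) = (2857 - 1155)/(1/(-18) - 1134) = 1702/(-1/18 - 1134) = 1702/(-20413/18) = 1702*(-18/20413) = -30636/20413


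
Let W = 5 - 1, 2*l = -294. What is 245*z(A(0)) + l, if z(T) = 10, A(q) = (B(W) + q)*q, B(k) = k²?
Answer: 2303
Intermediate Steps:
l = -147 (l = (½)*(-294) = -147)
W = 4
A(q) = q*(16 + q) (A(q) = (4² + q)*q = (16 + q)*q = q*(16 + q))
245*z(A(0)) + l = 245*10 - 147 = 2450 - 147 = 2303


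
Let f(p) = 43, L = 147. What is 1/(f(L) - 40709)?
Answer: -1/40666 ≈ -2.4591e-5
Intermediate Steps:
1/(f(L) - 40709) = 1/(43 - 40709) = 1/(-40666) = -1/40666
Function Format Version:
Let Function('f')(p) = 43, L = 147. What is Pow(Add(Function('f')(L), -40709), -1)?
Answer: Rational(-1, 40666) ≈ -2.4591e-5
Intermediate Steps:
Pow(Add(Function('f')(L), -40709), -1) = Pow(Add(43, -40709), -1) = Pow(-40666, -1) = Rational(-1, 40666)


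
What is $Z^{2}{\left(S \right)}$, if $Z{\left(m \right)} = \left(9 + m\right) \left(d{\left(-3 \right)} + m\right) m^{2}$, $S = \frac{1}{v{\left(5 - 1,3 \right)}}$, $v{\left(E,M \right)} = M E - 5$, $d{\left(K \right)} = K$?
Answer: $\frac{1638400}{5764801} \approx 0.28421$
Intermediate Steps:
$v{\left(E,M \right)} = -5 + E M$ ($v{\left(E,M \right)} = E M - 5 = -5 + E M$)
$S = \frac{1}{7}$ ($S = \frac{1}{-5 + \left(5 - 1\right) 3} = \frac{1}{-5 + 4 \cdot 3} = \frac{1}{-5 + 12} = \frac{1}{7} \approx 0.14286$)
$Z{\left(m \right)} = m^{2} \left(-3 + m\right) \left(9 + m\right)$ ($Z{\left(m \right)} = \left(9 + m\right) \left(-3 + m\right) m^{2} = \left(-3 + m\right) \left(9 + m\right) m^{2} = m^{2} \left(-3 + m\right) \left(9 + m\right)$)
$Z^{2}{\left(S \right)} = \left(\frac{-27 + \left(\frac{1}{7}\right)^{2} + 6 \cdot \frac{1}{7}}{49}\right)^{2} = \left(\frac{-27 + \frac{1}{49} + \frac{6}{7}}{49}\right)^{2} = \left(\frac{1}{49} \left(- \frac{1280}{49}\right)\right)^{2} = \left(- \frac{1280}{2401}\right)^{2} = \frac{1638400}{5764801}$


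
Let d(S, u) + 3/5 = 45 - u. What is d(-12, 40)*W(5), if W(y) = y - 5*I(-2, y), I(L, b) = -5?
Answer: 132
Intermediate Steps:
W(y) = 25 + y (W(y) = y - 5*(-5) = y + 25 = 25 + y)
d(S, u) = 222/5 - u (d(S, u) = -⅗ + (45 - u) = 222/5 - u)
d(-12, 40)*W(5) = (222/5 - 1*40)*(25 + 5) = (222/5 - 40)*30 = (22/5)*30 = 132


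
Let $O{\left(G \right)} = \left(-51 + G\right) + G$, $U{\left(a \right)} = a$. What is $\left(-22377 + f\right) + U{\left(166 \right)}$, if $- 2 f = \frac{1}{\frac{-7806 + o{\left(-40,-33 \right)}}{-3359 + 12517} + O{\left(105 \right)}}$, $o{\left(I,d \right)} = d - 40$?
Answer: $- \frac{32166929852}{1448243} \approx -22211.0$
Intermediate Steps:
$o{\left(I,d \right)} = -40 + d$
$O{\left(G \right)} = -51 + 2 G$
$f = - \frac{4579}{1448243}$ ($f = - \frac{1}{2 \left(\frac{-7806 - 73}{-3359 + 12517} + \left(-51 + 2 \cdot 105\right)\right)} = - \frac{1}{2 \left(\frac{-7806 - 73}{9158} + \left(-51 + 210\right)\right)} = - \frac{1}{2 \left(\left(-7879\right) \frac{1}{9158} + 159\right)} = - \frac{1}{2 \left(- \frac{7879}{9158} + 159\right)} = - \frac{1}{2 \cdot \frac{1448243}{9158}} = \left(- \frac{1}{2}\right) \frac{9158}{1448243} = - \frac{4579}{1448243} \approx -0.0031618$)
$\left(-22377 + f\right) + U{\left(166 \right)} = \left(-22377 - \frac{4579}{1448243}\right) + 166 = - \frac{32407338190}{1448243} + 166 = - \frac{32166929852}{1448243}$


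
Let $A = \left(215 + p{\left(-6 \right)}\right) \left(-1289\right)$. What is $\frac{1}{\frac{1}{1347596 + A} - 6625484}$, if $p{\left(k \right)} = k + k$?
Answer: $- \frac{1085929}{7194805214635} \approx -1.5093 \cdot 10^{-7}$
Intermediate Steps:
$p{\left(k \right)} = 2 k$
$A = -261667$ ($A = \left(215 + 2 \left(-6\right)\right) \left(-1289\right) = \left(215 - 12\right) \left(-1289\right) = 203 \left(-1289\right) = -261667$)
$\frac{1}{\frac{1}{1347596 + A} - 6625484} = \frac{1}{\frac{1}{1347596 - 261667} - 6625484} = \frac{1}{\frac{1}{1085929} - 6625484} = \frac{1}{- \frac{7194805214635}{1085929}} = - \frac{1085929}{7194805214635}$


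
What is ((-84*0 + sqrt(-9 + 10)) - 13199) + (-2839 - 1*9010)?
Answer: -25047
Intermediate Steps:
((-84*0 + sqrt(-9 + 10)) - 13199) + (-2839 - 1*9010) = ((0 + sqrt(1)) - 13199) + (-2839 - 9010) = ((0 + 1) - 13199) - 11849 = (1 - 13199) - 11849 = -13198 - 11849 = -25047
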